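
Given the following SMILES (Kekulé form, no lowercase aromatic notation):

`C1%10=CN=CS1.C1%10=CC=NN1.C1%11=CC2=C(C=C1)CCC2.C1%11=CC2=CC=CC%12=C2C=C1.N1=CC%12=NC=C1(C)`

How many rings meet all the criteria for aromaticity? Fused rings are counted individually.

6

The SMILES encodes a five-membered ring with a sulfur at position 1 and a nitrogen at position 3 (in a C=N bond), with two double bonds; a five-membered ring with two adjacent nitrogens (one bearing H, one in a double bond) and two double bonds; a six-membered carbon ring with three alternating C=C double bonds, fused to a saturated five-membered carbon ring; two fused six-membered carbon rings, each with three alternating C=C double bonds; a six-membered ring with nitrogens at positions 1 and 4 and three alternating double bonds.
The 5-membered ring with one sulfur and one =N– is fully conjugated (every ring atom contributes a p orbital); 2 ring double bonds (4 π electrons) plus a heteroatom lone pair (2) give 6 π electrons. That satisfies 4n+2 with n=1, so it is aromatic (thiazole).
The 5-membered ring with two adjacent nitrogens (one N–H, one =N–) is fully conjugated (every ring atom contributes a p orbital); 2 ring double bonds (4 π electrons) plus a heteroatom lone pair (2) give 6 π electrons. Since 6 = 4n+2 (n=1), it is aromatic (pyrazole).
The 6-membered ring is fully conjugated (every ring atom contributes a p orbital); 3 ring double bonds give 6 π electrons. That satisfies 4n+2 with n=1, so it is aromatic (benzene ring).
The 5-membered ring has three sp³ carbons, so it is not fully conjugated — not aromatic (cyclopentane ring).
The fused 6/6-membered bicyclic is a single π system with 10 sp² atoms and 10 π electrons from ring double bonds. 10 = 4(2)+2, so the system is aromatic and both rings count as aromatic (naphthalene).
The 6-membered ring with two nitrogens (1,4) is fully conjugated (every ring atom contributes a p orbital); 3 ring double bonds give 6 π electrons. Since 6 = 4n+2 (n=1), it is aromatic (pyrazine).
6 of the 7 rings are aromatic. Total: 6.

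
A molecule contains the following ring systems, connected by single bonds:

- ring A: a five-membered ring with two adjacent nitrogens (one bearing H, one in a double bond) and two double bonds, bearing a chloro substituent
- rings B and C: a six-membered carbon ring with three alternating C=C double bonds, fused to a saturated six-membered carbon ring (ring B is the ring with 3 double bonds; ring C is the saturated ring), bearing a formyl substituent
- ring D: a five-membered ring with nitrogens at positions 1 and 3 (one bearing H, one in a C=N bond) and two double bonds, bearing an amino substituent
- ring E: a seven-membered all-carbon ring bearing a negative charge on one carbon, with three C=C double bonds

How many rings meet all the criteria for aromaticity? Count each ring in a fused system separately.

3

Ring A is fully conjugated (every ring atom contributes a p orbital); 2 ring double bonds (4 π electrons) plus a heteroatom lone pair (2) give 6 π electrons. That satisfies 4n+2 with n=1, so ring A is aromatic (pyrazole).
Ring B is fully conjugated (every ring atom contributes a p orbital); 3 ring double bonds give 6 π electrons. 6 = 4(1)+2, so ring B is aromatic (benzene ring).
Ring C has four sp³ carbons, so it is not fully conjugated — not aromatic (cyclohexane ring).
Ring D is planar and fully conjugated; 2 ring double bonds (4 π electrons) plus a heteroatom lone pair (2) give 6 π electrons. Since 6 = 4n+2 (n=1), ring D is aromatic (imidazole).
Ring E has only sp² ring atoms; a planar conformation would have a fully conjugated π system of 8 electrons. But 8 = 4(2), which is 4n not 4n+2, so ring E is not aromatic (cycloheptatrienyl anion).
Aromatic: A, B, D. Total: 3.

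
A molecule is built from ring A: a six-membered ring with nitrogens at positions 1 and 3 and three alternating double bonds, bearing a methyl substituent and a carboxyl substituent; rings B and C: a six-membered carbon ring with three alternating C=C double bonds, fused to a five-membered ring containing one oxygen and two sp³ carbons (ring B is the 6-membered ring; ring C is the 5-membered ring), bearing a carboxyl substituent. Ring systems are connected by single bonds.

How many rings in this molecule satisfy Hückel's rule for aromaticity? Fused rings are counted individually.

Ring A is fully conjugated (every ring atom contributes a p orbital); 3 ring double bonds give 6 π electrons. That satisfies 4n+2 with n=1, so ring A is aromatic (pyrimidine).
Ring B is planar and fully conjugated; 3 ring double bonds give 6 π electrons. Since 6 = 4n+2 (n=1), ring B is aromatic (benzene ring).
Ring C has two sp³ carbons, so it is not fully conjugated — not aromatic (oxolane ring).
Aromatic: A, B. Total: 2.

2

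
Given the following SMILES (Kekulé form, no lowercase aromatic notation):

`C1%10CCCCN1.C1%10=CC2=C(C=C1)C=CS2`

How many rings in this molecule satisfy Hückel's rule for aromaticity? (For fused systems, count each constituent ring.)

2

The SMILES encodes a six-membered saturated ring of five carbons and one N–H nitrogen; a six-membered carbon ring with three alternating C=C double bonds, fused to a five-membered ring containing one sulfur and two C=C double bonds.
The 6-membered ring with one N–H has only sp³ atoms, so it is not fully conjugated — not aromatic (piperidine).
The fused 6/5-membered bicyclic (with one sulfur) is a single π system with 9 sp² atoms and 10 π electrons from ring double bonds plus a heteroatom lone pair. 10 = 4(2)+2, so the system is aromatic and both rings count as aromatic (benzothiophene).
2 of the 3 rings are aromatic. Total: 2.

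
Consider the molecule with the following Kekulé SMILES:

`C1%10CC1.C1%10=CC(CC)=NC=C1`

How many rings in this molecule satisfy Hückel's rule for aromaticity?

1

The SMILES encodes a three-membered saturated carbon ring; a six-membered ring of five carbons and one nitrogen with three alternating double bonds.
The 3-membered ring has only sp³ atoms, so it is not fully conjugated — not aromatic (cyclopropane).
The 6-membered ring with one nitrogen is planar and fully conjugated; 3 ring double bonds give 6 π electrons. 6 = 4(1)+2, so it is aromatic (pyridine).
1 of the 2 rings is aromatic. Total: 1.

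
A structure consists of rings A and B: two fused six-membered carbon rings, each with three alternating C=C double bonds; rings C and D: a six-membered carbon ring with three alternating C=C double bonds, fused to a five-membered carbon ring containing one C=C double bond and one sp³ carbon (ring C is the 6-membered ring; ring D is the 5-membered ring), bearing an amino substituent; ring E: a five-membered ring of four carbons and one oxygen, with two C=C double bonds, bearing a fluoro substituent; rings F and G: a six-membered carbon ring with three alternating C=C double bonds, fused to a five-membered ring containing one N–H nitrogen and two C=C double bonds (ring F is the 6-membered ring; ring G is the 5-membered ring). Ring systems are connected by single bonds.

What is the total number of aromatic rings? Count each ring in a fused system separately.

6

Rings A and B form a fused bicyclic system with 10 sp² atoms and 10 π electrons from ring double bonds. 10 = 4(2)+2, so the system is aromatic and both rings count as aromatic (naphthalene).
Ring C is fully conjugated (every ring atom contributes a p orbital); 3 ring double bonds give 6 π electrons. 6 = 4(1)+2, so ring C is aromatic (benzene ring).
Ring D has one sp³ carbon, so it is not fully conjugated — not aromatic (cyclopentene ring).
Ring E is fully conjugated (every ring atom contributes a p orbital); 2 ring double bonds (4 π electrons) plus a heteroatom lone pair (2) give 6 π electrons. Since 6 = 4n+2 (n=1), ring E is aromatic (furan).
Rings F and G form a fused bicyclic system (with one N–H) with 9 sp² atoms and 10 π electrons from ring double bonds plus a heteroatom lone pair. 10 = 4(2)+2, so the system is aromatic and both rings count as aromatic (indole).
Aromatic: A, B, C, E, F, G. Total: 6.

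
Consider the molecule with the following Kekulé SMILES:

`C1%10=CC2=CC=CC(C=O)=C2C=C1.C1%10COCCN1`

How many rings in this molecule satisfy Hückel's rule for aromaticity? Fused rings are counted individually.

2

The SMILES encodes two fused six-membered carbon rings, each with three alternating C=C double bonds; a six-membered saturated ring with an oxygen and an N–H nitrogen at positions 1 and 4.
The fused 6/6-membered bicyclic is a single π system with 10 sp² atoms and 10 π electrons from ring double bonds. 10 = 4(2)+2, so the system is aromatic and both rings count as aromatic (naphthalene).
The 6-membered ring with one oxygen and one N–H (1,4) has only sp³ atoms, so it is not fully conjugated — not aromatic (morpholine).
2 of the 3 rings are aromatic. Total: 2.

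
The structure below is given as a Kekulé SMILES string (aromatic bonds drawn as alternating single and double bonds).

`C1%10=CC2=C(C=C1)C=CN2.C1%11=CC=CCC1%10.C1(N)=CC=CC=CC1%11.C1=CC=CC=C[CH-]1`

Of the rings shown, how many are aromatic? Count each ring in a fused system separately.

2

The SMILES encodes a six-membered carbon ring with three alternating C=C double bonds, fused to a five-membered ring containing one N–H nitrogen and two C=C double bonds; a six-membered carbon ring with two conjugated C=C double bonds and two sp³ carbons; a seven-membered carbon ring with three C=C double bonds and one sp³ carbon; a seven-membered all-carbon ring bearing a negative charge on one carbon, with three C=C double bonds.
The fused 6/5-membered bicyclic (with one N–H) is a single π system with 9 sp² atoms and 10 π electrons from ring double bonds plus a heteroatom lone pair. 10 = 4(2)+2, so the system is aromatic and both rings count as aromatic (indole).
The 6-membered ring has two sp³ carbons, so it is not fully conjugated — not aromatic (1,3-cyclohexadiene).
The 7-membered ring has one sp³ carbon, so it is not fully conjugated — not aromatic (cycloheptatriene).
The second 7-membered ring has only sp² ring atoms; a planar conformation would have a fully conjugated π system of 8 electrons. But 8 = 4(2), which is 4n not 4n+2, so it is not aromatic (cycloheptatrienyl anion).
2 of the 5 rings are aromatic. Total: 2.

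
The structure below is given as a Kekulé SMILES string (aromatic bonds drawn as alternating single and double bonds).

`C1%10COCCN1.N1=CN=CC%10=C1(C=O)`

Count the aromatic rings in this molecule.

The SMILES encodes a six-membered saturated ring with an oxygen and an N–H nitrogen at positions 1 and 4; a six-membered ring with nitrogens at positions 1 and 3 and three alternating double bonds.
The 6-membered ring with one oxygen and one N–H (1,4) has only sp³ atoms, so it is not fully conjugated — not aromatic (morpholine).
The 6-membered ring with two nitrogens (1,3) has a continuous p-orbital overlap around the ring; 3 ring double bonds give 6 π electrons. That satisfies 4n+2 with n=1, so it is aromatic (pyrimidine).
1 of the 2 rings is aromatic. Total: 1.

1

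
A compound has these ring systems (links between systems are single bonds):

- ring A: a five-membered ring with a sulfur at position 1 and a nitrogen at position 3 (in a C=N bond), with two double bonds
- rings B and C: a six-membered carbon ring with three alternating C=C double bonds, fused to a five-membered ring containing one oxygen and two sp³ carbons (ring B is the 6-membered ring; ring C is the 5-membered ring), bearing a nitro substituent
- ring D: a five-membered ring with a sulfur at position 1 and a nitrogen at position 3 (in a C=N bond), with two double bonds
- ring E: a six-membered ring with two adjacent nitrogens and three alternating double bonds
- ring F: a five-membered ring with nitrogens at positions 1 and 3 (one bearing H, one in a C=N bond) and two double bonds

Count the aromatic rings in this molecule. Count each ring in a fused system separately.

5

Ring A is planar and fully conjugated; 2 ring double bonds (4 π electrons) plus a heteroatom lone pair (2) give 6 π electrons. That satisfies 4n+2 with n=1, so ring A is aromatic (thiazole).
Ring B is planar and fully conjugated; 3 ring double bonds give 6 π electrons. 6 = 4(1)+2, so ring B is aromatic (benzene ring).
Ring C has two sp³ carbons, so it is not fully conjugated — not aromatic (oxolane ring).
Ring D is fully conjugated (every ring atom contributes a p orbital); 2 ring double bonds (4 π electrons) plus a heteroatom lone pair (2) give 6 π electrons. That satisfies 4n+2 with n=1, so ring D is aromatic (thiazole).
Ring E has a continuous p-orbital overlap around the ring; 3 ring double bonds give 6 π electrons. 6 = 4(1)+2, so ring E is aromatic (pyridazine).
Ring F has a continuous p-orbital overlap around the ring; 2 ring double bonds (4 π electrons) plus a heteroatom lone pair (2) give 6 π electrons. Since 6 = 4n+2 (n=1), ring F is aromatic (imidazole).
Aromatic: A, B, D, E, F. Total: 5.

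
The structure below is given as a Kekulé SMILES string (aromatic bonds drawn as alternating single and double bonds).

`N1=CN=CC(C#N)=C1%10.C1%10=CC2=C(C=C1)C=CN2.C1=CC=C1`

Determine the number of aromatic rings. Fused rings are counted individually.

3

The SMILES encodes a six-membered ring with nitrogens at positions 1 and 3 and three alternating double bonds; a six-membered carbon ring with three alternating C=C double bonds, fused to a five-membered ring containing one N–H nitrogen and two C=C double bonds; a four-membered carbon ring with two alternating C=C double bonds.
The 6-membered ring with two nitrogens (1,3) is planar and fully conjugated; 3 ring double bonds give 6 π electrons. 6 = 4(1)+2, so it is aromatic (pyrimidine).
The fused 6/5-membered bicyclic (with one N–H) is a single π system with 9 sp² atoms and 10 π electrons from ring double bonds plus a heteroatom lone pair. 10 = 4(2)+2, so the system is aromatic and both rings count as aromatic (indole).
The 4-membered ring has only sp² ring atoms; a planar conformation would have a fully conjugated π system of 4 electrons. But 4 = 4(1), which is 4n not 4n+2, so it is not aromatic (cyclobutadiene) — cyclobutadiene is antiaromatic and distorts to a rectangle.
3 of the 4 rings are aromatic. Total: 3.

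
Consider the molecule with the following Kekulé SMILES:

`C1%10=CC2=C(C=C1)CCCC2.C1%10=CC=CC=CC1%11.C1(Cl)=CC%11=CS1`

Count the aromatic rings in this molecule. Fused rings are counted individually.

2

The SMILES encodes a six-membered carbon ring with three alternating C=C double bonds, fused to a saturated six-membered carbon ring; a seven-membered carbon ring with three C=C double bonds and one sp³ carbon; a five-membered ring of four carbons and one sulfur, with two C=C double bonds.
The 6-membered ring is planar and fully conjugated; 3 ring double bonds give 6 π electrons. 6 = 4(1)+2, so it is aromatic (benzene ring).
The second 6-membered ring has four sp³ carbons, so it is not fully conjugated — not aromatic (cyclohexane ring).
The 7-membered ring has one sp³ carbon, so it is not fully conjugated — not aromatic (cycloheptatriene).
The 5-membered ring with one sulfur has a continuous p-orbital overlap around the ring; 2 ring double bonds (4 π electrons) plus a heteroatom lone pair (2) give 6 π electrons. Since 6 = 4n+2 (n=1), it is aromatic (thiophene).
2 of the 4 rings are aromatic. Total: 2.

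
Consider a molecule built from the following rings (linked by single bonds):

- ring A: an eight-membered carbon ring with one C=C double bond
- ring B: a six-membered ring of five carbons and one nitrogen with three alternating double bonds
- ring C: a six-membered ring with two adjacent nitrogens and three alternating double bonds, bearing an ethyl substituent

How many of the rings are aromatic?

Ring A has six sp³ carbons, so it is not fully conjugated — not aromatic (cyclooctene).
Ring B has a continuous p-orbital overlap around the ring; 3 ring double bonds give 6 π electrons. Since 6 = 4n+2 (n=1), ring B is aromatic (pyridine).
Ring C is planar and fully conjugated; 3 ring double bonds give 6 π electrons. 6 = 4(1)+2, so ring C is aromatic (pyridazine).
Aromatic: B, C. Total: 2.

2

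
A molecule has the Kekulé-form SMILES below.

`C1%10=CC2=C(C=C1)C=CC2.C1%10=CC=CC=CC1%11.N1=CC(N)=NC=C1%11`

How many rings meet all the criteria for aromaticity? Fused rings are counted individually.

2

The SMILES encodes a six-membered carbon ring with three alternating C=C double bonds, fused to a five-membered carbon ring containing one C=C double bond and one sp³ carbon; a seven-membered carbon ring with three C=C double bonds and one sp³ carbon; a six-membered ring with nitrogens at positions 1 and 4 and three alternating double bonds.
The 6-membered ring is planar and fully conjugated; 3 ring double bonds give 6 π electrons. That satisfies 4n+2 with n=1, so it is aromatic (benzene ring).
The 5-membered ring has one sp³ carbon, so it is not fully conjugated — not aromatic (cyclopentene ring).
The 7-membered ring has one sp³ carbon, so it is not fully conjugated — not aromatic (cycloheptatriene).
The 6-membered ring with two nitrogens (1,4) is planar and fully conjugated; 3 ring double bonds give 6 π electrons. 6 = 4(1)+2, so it is aromatic (pyrazine).
2 of the 4 rings are aromatic. Total: 2.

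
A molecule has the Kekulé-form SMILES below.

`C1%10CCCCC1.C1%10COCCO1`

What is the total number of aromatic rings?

0

The SMILES encodes a six-membered saturated carbon ring; a six-membered saturated ring with oxygens at positions 1 and 4.
The 6-membered ring has only sp³ atoms, so it is not fully conjugated — not aromatic (cyclohexane).
The 6-membered ring with two oxygens (1,4) has only sp³ atoms, so it is not fully conjugated — not aromatic (1,4-dioxane).
None of the rings are aromatic. Total: 0.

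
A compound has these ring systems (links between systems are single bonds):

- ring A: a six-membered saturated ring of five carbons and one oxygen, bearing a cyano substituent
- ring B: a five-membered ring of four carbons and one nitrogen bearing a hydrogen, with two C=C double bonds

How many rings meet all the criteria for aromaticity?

1

Ring A has only sp³ atoms, so it is not fully conjugated — not aromatic (tetrahydropyran).
Ring B has a continuous p-orbital overlap around the ring; 2 ring double bonds (4 π electrons) plus a heteroatom lone pair (2) give 6 π electrons. Since 6 = 4n+2 (n=1), ring B is aromatic (pyrrole).
Aromatic: B. Total: 1.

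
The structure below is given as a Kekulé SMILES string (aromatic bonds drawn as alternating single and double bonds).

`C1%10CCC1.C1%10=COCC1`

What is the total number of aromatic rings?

0

The SMILES encodes a four-membered saturated carbon ring; a five-membered ring of four carbons and one oxygen, with one C=C double bond and two sp³ carbons.
The 4-membered ring has only sp³ atoms, so it is not fully conjugated — not aromatic (cyclobutane).
The 5-membered ring with one oxygen has two sp³ carbons, so it is not fully conjugated — not aromatic (2,3-dihydrofuran).
None of the rings are aromatic. Total: 0.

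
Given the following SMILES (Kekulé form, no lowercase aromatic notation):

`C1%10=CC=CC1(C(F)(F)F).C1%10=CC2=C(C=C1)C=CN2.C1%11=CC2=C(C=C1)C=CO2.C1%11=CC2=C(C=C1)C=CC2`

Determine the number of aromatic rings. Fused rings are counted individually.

The SMILES encodes a five-membered carbon ring with two conjugated C=C double bonds and one sp³ carbon; a six-membered carbon ring with three alternating C=C double bonds, fused to a five-membered ring containing one N–H nitrogen and two C=C double bonds; a six-membered carbon ring with three alternating C=C double bonds, fused to a five-membered ring containing one oxygen and two C=C double bonds; a six-membered carbon ring with three alternating C=C double bonds, fused to a five-membered carbon ring containing one C=C double bond and one sp³ carbon.
The 5-membered ring has one sp³ carbon, so it is not fully conjugated — not aromatic (cyclopentadiene).
The fused 6/5-membered bicyclic (with one N–H) is a single π system with 9 sp² atoms and 10 π electrons from ring double bonds plus a heteroatom lone pair. 10 = 4(2)+2, so the system is aromatic and both rings count as aromatic (indole).
The fused 6/5-membered bicyclic (with one oxygen) is a single π system with 9 sp² atoms and 10 π electrons from ring double bonds plus a heteroatom lone pair. 10 = 4(2)+2, so the system is aromatic and both rings count as aromatic (benzofuran).
The 6-membered ring is fully conjugated (every ring atom contributes a p orbital); 3 ring double bonds give 6 π electrons. That satisfies 4n+2 with n=1, so it is aromatic (benzene ring).
The second 5-membered ring has one sp³ carbon, so it is not fully conjugated — not aromatic (cyclopentene ring).
5 of the 7 rings are aromatic. Total: 5.

5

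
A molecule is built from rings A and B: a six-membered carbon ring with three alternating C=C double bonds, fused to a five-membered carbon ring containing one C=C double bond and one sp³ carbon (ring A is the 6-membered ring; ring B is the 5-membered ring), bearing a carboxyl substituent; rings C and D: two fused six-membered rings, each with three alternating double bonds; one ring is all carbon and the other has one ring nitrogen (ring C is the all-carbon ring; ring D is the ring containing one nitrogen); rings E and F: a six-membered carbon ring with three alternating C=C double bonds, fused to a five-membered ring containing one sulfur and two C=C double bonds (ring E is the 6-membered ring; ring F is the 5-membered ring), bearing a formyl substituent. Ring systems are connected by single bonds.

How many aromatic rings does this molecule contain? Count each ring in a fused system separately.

Ring A is fully conjugated (every ring atom contributes a p orbital); 3 ring double bonds give 6 π electrons. Since 6 = 4n+2 (n=1), ring A is aromatic (benzene ring).
Ring B has one sp³ carbon, so it is not fully conjugated — not aromatic (cyclopentene ring).
Rings C and D form a fused bicyclic system (with one nitrogen) with 10 sp² atoms and 10 π electrons from ring double bonds. 10 = 4(2)+2, so the system is aromatic and both rings count as aromatic (quinoline).
Rings E and F form a fused bicyclic system (with one sulfur) with 9 sp² atoms and 10 π electrons from ring double bonds plus a heteroatom lone pair. 10 = 4(2)+2, so the system is aromatic and both rings count as aromatic (benzothiophene).
Aromatic: A, C, D, E, F. Total: 5.

5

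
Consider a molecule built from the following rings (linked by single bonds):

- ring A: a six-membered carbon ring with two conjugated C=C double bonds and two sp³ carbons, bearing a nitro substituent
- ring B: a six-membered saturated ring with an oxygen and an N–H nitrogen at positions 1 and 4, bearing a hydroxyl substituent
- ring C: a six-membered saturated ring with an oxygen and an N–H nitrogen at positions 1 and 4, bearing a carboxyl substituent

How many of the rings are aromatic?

Ring A has two sp³ carbons, so it is not fully conjugated — not aromatic (1,3-cyclohexadiene).
Ring B has only sp³ atoms, so it is not fully conjugated — not aromatic (morpholine).
Ring C has only sp³ atoms, so it is not fully conjugated — not aromatic (morpholine).
No ring is aromatic. Total: 0.

0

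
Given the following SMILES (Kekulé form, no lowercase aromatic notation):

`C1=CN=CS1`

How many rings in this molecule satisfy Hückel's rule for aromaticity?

The SMILES encodes a five-membered ring with a sulfur at position 1 and a nitrogen at position 3 (in a C=N bond), with two double bonds.
The 5-membered ring with one sulfur and one =N– is planar and fully conjugated; 2 ring double bonds (4 π electrons) plus a heteroatom lone pair (2) give 6 π electrons. Since 6 = 4n+2 (n=1), it is aromatic (thiazole).

1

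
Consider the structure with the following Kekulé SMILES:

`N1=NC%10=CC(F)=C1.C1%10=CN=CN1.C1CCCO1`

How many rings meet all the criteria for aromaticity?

The SMILES encodes a six-membered ring with two adjacent nitrogens and three alternating double bonds; a five-membered ring with nitrogens at positions 1 and 3 (one bearing H, one in a C=N bond) and two double bonds; a five-membered saturated ring of four carbons and one oxygen.
The 6-membered ring with two nitrogens (1,2) is planar and fully conjugated; 3 ring double bonds give 6 π electrons. 6 = 4(1)+2, so it is aromatic (pyridazine).
The 5-membered ring with two nitrogens (one N–H, one =N–) has a continuous p-orbital overlap around the ring; 2 ring double bonds (4 π electrons) plus a heteroatom lone pair (2) give 6 π electrons. 6 = 4(1)+2, so it is aromatic (imidazole).
The 5-membered ring with one oxygen has only sp³ atoms, so it is not fully conjugated — not aromatic (tetrahydrofuran).
2 of the 3 rings are aromatic. Total: 2.

2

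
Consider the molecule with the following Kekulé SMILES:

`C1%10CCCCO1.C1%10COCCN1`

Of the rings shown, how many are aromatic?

The SMILES encodes a six-membered saturated ring of five carbons and one oxygen; a six-membered saturated ring with an oxygen and an N–H nitrogen at positions 1 and 4.
The 6-membered ring with one oxygen has only sp³ atoms, so it is not fully conjugated — not aromatic (tetrahydropyran).
The 6-membered ring with one oxygen and one N–H (1,4) has only sp³ atoms, so it is not fully conjugated — not aromatic (morpholine).
None of the rings are aromatic. Total: 0.

0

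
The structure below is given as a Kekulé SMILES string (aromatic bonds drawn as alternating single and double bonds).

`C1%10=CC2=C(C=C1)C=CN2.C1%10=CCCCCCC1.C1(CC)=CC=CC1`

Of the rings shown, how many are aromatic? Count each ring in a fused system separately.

The SMILES encodes a six-membered carbon ring with three alternating C=C double bonds, fused to a five-membered ring containing one N–H nitrogen and two C=C double bonds; an eight-membered carbon ring with one C=C double bond; a five-membered carbon ring with two conjugated C=C double bonds and one sp³ carbon.
The fused 6/5-membered bicyclic (with one N–H) is a single π system with 9 sp² atoms and 10 π electrons from ring double bonds plus a heteroatom lone pair. 10 = 4(2)+2, so the system is aromatic and both rings count as aromatic (indole).
The 8-membered ring has six sp³ carbons, so it is not fully conjugated — not aromatic (cyclooctene).
The 5-membered ring has one sp³ carbon, so it is not fully conjugated — not aromatic (cyclopentadiene).
2 of the 4 rings are aromatic. Total: 2.

2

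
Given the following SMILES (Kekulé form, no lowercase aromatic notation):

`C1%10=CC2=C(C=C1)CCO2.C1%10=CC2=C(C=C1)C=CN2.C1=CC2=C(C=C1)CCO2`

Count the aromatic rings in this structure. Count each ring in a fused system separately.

4

The SMILES encodes a six-membered carbon ring with three alternating C=C double bonds, fused to a five-membered ring containing one oxygen and two sp³ carbons; a six-membered carbon ring with three alternating C=C double bonds, fused to a five-membered ring containing one N–H nitrogen and two C=C double bonds; a six-membered carbon ring with three alternating C=C double bonds, fused to a five-membered ring containing one oxygen and two sp³ carbons.
The 6-membered ring is fully conjugated (every ring atom contributes a p orbital); 3 ring double bonds give 6 π electrons. Since 6 = 4n+2 (n=1), it is aromatic (benzene ring).
The 5-membered ring with one oxygen has two sp³ carbons, so it is not fully conjugated — not aromatic (oxolane ring).
The fused 6/5-membered bicyclic (with one N–H) is a single π system with 9 sp² atoms and 10 π electrons from ring double bonds plus a heteroatom lone pair. 10 = 4(2)+2, so the system is aromatic and both rings count as aromatic (indole).
The second 6-membered ring is planar and fully conjugated; 3 ring double bonds give 6 π electrons. That satisfies 4n+2 with n=1, so it is aromatic (benzene ring).
The second 5-membered ring with one oxygen has two sp³ carbons, so it is not fully conjugated — not aromatic (oxolane ring).
4 of the 6 rings are aromatic. Total: 4.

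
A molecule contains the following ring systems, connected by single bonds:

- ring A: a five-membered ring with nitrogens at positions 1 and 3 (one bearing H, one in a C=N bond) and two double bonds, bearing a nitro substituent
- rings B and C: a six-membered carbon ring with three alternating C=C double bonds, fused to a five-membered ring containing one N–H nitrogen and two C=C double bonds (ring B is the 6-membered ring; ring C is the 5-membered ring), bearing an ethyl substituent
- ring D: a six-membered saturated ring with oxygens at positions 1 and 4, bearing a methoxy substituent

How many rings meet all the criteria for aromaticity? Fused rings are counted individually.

Ring A is planar and fully conjugated; 2 ring double bonds (4 π electrons) plus a heteroatom lone pair (2) give 6 π electrons. That satisfies 4n+2 with n=1, so ring A is aromatic (imidazole).
Rings B and C form a fused bicyclic system (with one N–H) with 9 sp² atoms and 10 π electrons from ring double bonds plus a heteroatom lone pair. 10 = 4(2)+2, so the system is aromatic and both rings count as aromatic (indole).
Ring D has only sp³ atoms, so it is not fully conjugated — not aromatic (1,4-dioxane).
Aromatic: A, B, C. Total: 3.

3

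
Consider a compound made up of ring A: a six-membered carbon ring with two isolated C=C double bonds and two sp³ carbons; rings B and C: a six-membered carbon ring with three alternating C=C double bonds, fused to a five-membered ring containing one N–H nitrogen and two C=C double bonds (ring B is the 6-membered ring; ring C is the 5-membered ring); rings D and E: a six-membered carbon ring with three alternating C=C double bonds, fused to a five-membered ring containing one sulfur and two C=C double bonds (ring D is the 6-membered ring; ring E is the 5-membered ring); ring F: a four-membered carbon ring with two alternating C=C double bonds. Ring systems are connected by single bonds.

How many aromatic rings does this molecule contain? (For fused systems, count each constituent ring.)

Ring A has two sp³ carbons, so it is not fully conjugated — not aromatic (1,4-cyclohexadiene).
Rings B and C form a fused bicyclic system (with one N–H) with 9 sp² atoms and 10 π electrons from ring double bonds plus a heteroatom lone pair. 10 = 4(2)+2, so the system is aromatic and both rings count as aromatic (indole).
Rings D and E form a fused bicyclic system (with one sulfur) with 9 sp² atoms and 10 π electrons from ring double bonds plus a heteroatom lone pair. 10 = 4(2)+2, so the system is aromatic and both rings count as aromatic (benzothiophene).
Ring F has only sp² ring atoms; a planar conformation would have a fully conjugated π system of 4 electrons. But 4 = 4(1), which is 4n not 4n+2, so ring F is not aromatic (cyclobutadiene) — cyclobutadiene is antiaromatic and distorts to a rectangle.
Aromatic: B, C, D, E. Total: 4.

4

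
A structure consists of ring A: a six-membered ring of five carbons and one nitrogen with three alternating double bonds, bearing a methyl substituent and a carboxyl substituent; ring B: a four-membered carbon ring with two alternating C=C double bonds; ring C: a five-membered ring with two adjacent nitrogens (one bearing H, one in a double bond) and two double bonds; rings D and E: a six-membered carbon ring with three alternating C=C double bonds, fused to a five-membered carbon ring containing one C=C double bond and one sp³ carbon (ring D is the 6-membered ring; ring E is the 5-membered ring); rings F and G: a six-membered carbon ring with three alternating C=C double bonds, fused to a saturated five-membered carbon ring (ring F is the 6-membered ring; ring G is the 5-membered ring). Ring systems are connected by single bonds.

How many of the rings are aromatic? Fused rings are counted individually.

Ring A has a continuous p-orbital overlap around the ring; 3 ring double bonds give 6 π electrons. Since 6 = 4n+2 (n=1), ring A is aromatic (pyridine).
Ring B has only sp² ring atoms; a planar conformation would have a fully conjugated π system of 4 electrons. But 4 = 4(1), which is 4n not 4n+2, so ring B is not aromatic (cyclobutadiene) — cyclobutadiene is antiaromatic and distorts to a rectangle.
Ring C is fully conjugated (every ring atom contributes a p orbital); 2 ring double bonds (4 π electrons) plus a heteroatom lone pair (2) give 6 π electrons. That satisfies 4n+2 with n=1, so ring C is aromatic (pyrazole).
Ring D is fully conjugated (every ring atom contributes a p orbital); 3 ring double bonds give 6 π electrons. 6 = 4(1)+2, so ring D is aromatic (benzene ring).
Ring E has one sp³ carbon, so it is not fully conjugated — not aromatic (cyclopentene ring).
Ring F is planar and fully conjugated; 3 ring double bonds give 6 π electrons. 6 = 4(1)+2, so ring F is aromatic (benzene ring).
Ring G has three sp³ carbons, so it is not fully conjugated — not aromatic (cyclopentane ring).
Aromatic: A, C, D, F. Total: 4.

4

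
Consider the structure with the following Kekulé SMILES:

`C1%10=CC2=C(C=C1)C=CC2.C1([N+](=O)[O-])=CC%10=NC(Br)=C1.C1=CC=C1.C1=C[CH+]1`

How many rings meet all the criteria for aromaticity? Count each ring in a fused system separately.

The SMILES encodes a six-membered carbon ring with three alternating C=C double bonds, fused to a five-membered carbon ring containing one C=C double bond and one sp³ carbon; a six-membered ring of five carbons and one nitrogen with three alternating double bonds; a four-membered carbon ring with two alternating C=C double bonds; a three-membered all-carbon ring bearing a positive charge on one carbon, with one C=C double bond.
The 6-membered ring is planar and fully conjugated; 3 ring double bonds give 6 π electrons. That satisfies 4n+2 with n=1, so it is aromatic (benzene ring).
The 5-membered ring has one sp³ carbon, so it is not fully conjugated — not aromatic (cyclopentene ring).
The 6-membered ring with one nitrogen is fully conjugated (every ring atom contributes a p orbital); 3 ring double bonds give 6 π electrons. 6 = 4(1)+2, so it is aromatic (pyridine).
The 4-membered ring has only sp² ring atoms; a planar conformation would have a fully conjugated π system of 4 electrons. But 4 = 4(1), which is 4n not 4n+2, so it is not aromatic (cyclobutadiene) — cyclobutadiene is antiaromatic and distorts to a rectangle.
The 3-membered ring is fully conjugated (every ring atom contributes a p orbital); 1 ring double bond (2 π electrons) plus the carbocation's empty p orbital (0, but keeps the ring conjugated) give 2 π electrons. Since 2 = 4n+2 (n=0), it is aromatic (cyclopropenyl cation).
3 of the 5 rings are aromatic. Total: 3.

3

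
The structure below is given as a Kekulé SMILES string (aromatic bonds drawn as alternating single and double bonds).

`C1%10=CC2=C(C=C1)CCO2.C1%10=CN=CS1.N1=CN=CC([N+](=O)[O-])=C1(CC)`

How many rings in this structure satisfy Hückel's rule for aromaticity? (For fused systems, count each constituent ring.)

3

The SMILES encodes a six-membered carbon ring with three alternating C=C double bonds, fused to a five-membered ring containing one oxygen and two sp³ carbons; a five-membered ring with a sulfur at position 1 and a nitrogen at position 3 (in a C=N bond), with two double bonds; a six-membered ring with nitrogens at positions 1 and 3 and three alternating double bonds.
The 6-membered ring is fully conjugated (every ring atom contributes a p orbital); 3 ring double bonds give 6 π electrons. 6 = 4(1)+2, so it is aromatic (benzene ring).
The 5-membered ring with one oxygen has two sp³ carbons, so it is not fully conjugated — not aromatic (oxolane ring).
The 5-membered ring with one sulfur and one =N– has a continuous p-orbital overlap around the ring; 2 ring double bonds (4 π electrons) plus a heteroatom lone pair (2) give 6 π electrons. 6 = 4(1)+2, so it is aromatic (thiazole).
The 6-membered ring with two nitrogens (1,3) is planar and fully conjugated; 3 ring double bonds give 6 π electrons. Since 6 = 4n+2 (n=1), it is aromatic (pyrimidine).
3 of the 4 rings are aromatic. Total: 3.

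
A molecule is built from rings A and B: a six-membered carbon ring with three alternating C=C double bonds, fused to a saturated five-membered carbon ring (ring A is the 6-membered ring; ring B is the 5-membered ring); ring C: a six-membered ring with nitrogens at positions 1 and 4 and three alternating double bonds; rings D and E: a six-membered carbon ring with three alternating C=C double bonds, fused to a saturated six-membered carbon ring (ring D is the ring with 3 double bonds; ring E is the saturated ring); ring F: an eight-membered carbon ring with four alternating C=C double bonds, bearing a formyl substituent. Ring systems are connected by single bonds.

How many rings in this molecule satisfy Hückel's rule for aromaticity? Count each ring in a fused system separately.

3

Ring A is fully conjugated (every ring atom contributes a p orbital); 3 ring double bonds give 6 π electrons. Since 6 = 4n+2 (n=1), ring A is aromatic (benzene ring).
Ring B has three sp³ carbons, so it is not fully conjugated — not aromatic (cyclopentane ring).
Ring C is fully conjugated (every ring atom contributes a p orbital); 3 ring double bonds give 6 π electrons. 6 = 4(1)+2, so ring C is aromatic (pyrazine).
Ring D is fully conjugated (every ring atom contributes a p orbital); 3 ring double bonds give 6 π electrons. That satisfies 4n+2 with n=1, so ring D is aromatic (benzene ring).
Ring E has four sp³ carbons, so it is not fully conjugated — not aromatic (cyclohexane ring).
Ring F has only sp² ring atoms; a planar conformation would have a fully conjugated π system of 8 electrons. But 8 = 4(2), which is 4n not 4n+2, so ring F is not aromatic (cyclooctatetraene) — cyclooctatetraene distorts into a non-planar tub to avoid antiaromaticity.
Aromatic: A, C, D. Total: 3.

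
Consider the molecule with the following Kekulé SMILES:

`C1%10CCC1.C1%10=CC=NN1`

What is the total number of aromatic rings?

The SMILES encodes a four-membered saturated carbon ring; a five-membered ring with two adjacent nitrogens (one bearing H, one in a double bond) and two double bonds.
The 4-membered ring has only sp³ atoms, so it is not fully conjugated — not aromatic (cyclobutane).
The 5-membered ring with two adjacent nitrogens (one N–H, one =N–) has a continuous p-orbital overlap around the ring; 2 ring double bonds (4 π electrons) plus a heteroatom lone pair (2) give 6 π electrons. That satisfies 4n+2 with n=1, so it is aromatic (pyrazole).
1 of the 2 rings is aromatic. Total: 1.

1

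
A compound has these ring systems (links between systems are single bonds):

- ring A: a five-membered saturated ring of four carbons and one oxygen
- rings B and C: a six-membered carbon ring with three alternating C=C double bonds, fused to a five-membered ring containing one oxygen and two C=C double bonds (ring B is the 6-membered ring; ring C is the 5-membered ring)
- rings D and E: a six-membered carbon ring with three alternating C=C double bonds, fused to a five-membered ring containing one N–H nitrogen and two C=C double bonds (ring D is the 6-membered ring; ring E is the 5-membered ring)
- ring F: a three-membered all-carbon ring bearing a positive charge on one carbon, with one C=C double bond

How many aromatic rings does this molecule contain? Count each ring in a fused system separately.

5

Ring A has only sp³ atoms, so it is not fully conjugated — not aromatic (tetrahydrofuran).
Rings B and C form a fused bicyclic system (with one oxygen) with 9 sp² atoms and 10 π electrons from ring double bonds plus a heteroatom lone pair. 10 = 4(2)+2, so the system is aromatic and both rings count as aromatic (benzofuran).
Rings D and E form a fused bicyclic system (with one N–H) with 9 sp² atoms and 10 π electrons from ring double bonds plus a heteroatom lone pair. 10 = 4(2)+2, so the system is aromatic and both rings count as aromatic (indole).
Ring F is planar and fully conjugated; 1 ring double bond (2 π electrons) plus the carbocation's empty p orbital (0, but keeps the ring conjugated) give 2 π electrons. Since 2 = 4n+2 (n=0), ring F is aromatic (cyclopropenyl cation).
Aromatic: B, C, D, E, F. Total: 5.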